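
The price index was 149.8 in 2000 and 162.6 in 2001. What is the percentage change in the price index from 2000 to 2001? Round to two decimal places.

Change = (162.6 − 149.8) / 149.8 × 100
       = 12.8 / 149.8 × 100 = 8.5447%

8.54%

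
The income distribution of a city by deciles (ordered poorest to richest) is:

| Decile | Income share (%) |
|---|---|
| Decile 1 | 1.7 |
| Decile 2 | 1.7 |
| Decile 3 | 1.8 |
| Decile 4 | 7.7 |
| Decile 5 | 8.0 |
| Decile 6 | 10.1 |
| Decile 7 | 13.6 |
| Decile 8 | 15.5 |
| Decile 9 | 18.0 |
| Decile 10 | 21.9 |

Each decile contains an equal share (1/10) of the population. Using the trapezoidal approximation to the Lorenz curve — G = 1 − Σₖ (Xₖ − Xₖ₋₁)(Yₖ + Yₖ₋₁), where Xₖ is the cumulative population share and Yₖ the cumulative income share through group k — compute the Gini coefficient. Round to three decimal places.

Cumulative income shares Yₖ: 0.0170, 0.0340, 0.0520, 0.1290, 0.2090, 0.3100, 0.4460, 0.6010, 0.7810, 1.0000
Σ (Xₖ−Xₖ₋₁)(Yₖ+Yₖ₋₁) = (1/10)(0.0170+0.0000) + (1/10)(0.0340+0.0170) + (1/10)(0.0520+0.0340) + (1/10)(0.1290+0.0520) + (1/10)(0.2090+0.1290) + (1/10)(0.3100+0.2090) + (1/10)(0.4460+0.3100) + (1/10)(0.6010+0.4460) + (1/10)(0.7810+0.6010) + (1/10)(1.0000+0.7810)
  = 0.0017 + 0.0051 + 0.0086 + 0.0181 + 0.0338 + 0.0519 + 0.0756 + 0.1047 + 0.1382 + 0.1781 = 0.6158
G = 1 − 0.6158 = 0.3842

0.384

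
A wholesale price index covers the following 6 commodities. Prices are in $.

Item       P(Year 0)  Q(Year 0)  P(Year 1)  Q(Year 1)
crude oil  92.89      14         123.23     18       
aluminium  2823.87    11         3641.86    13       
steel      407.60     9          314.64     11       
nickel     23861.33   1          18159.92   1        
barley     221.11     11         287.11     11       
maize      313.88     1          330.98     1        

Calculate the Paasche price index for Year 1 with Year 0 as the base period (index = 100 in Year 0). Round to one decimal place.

107.5

Paasche price index uses current-period quantities as weights.
ΣP(Year 1)·Q(Year 1) = 123.23×18 + 3641.86×13 + 314.64×11 + 18159.92×1 + 287.11×11 + 330.98×1 = 2218.14 + 47344.18 + 3461.04 + 18159.92 + 3158.21 + 330.98 = 74672.47
ΣP(Year 0)·Q(Year 1) = 92.89×18 + 2823.87×13 + 407.60×11 + 23861.33×1 + 221.11×11 + 313.88×1 = 1672.02 + 36710.31 + 4483.6 + 23861.33 + 2432.21 + 313.88 = 69473.35
Index = 74672.47 / 69473.35 × 100 = 107.4836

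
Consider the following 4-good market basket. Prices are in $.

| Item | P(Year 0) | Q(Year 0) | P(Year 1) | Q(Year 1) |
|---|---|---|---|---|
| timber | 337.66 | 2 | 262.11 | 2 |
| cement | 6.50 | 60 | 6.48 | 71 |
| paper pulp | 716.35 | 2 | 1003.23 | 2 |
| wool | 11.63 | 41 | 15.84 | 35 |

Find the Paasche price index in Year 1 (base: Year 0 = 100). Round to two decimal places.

119.10

Paasche price index uses current-period quantities as weights.
ΣP(Year 1)·Q(Year 1) = 262.11×2 + 6.48×71 + 1003.23×2 + 15.84×35 = 524.22 + 460.08 + 2006.46 + 554.4 = 3545.16
ΣP(Year 0)·Q(Year 1) = 337.66×2 + 6.50×71 + 716.35×2 + 11.63×35 = 675.32 + 461.5 + 1432.7 + 407.05 = 2976.57
Index = 3545.16 / 2976.57 × 100 = 119.1022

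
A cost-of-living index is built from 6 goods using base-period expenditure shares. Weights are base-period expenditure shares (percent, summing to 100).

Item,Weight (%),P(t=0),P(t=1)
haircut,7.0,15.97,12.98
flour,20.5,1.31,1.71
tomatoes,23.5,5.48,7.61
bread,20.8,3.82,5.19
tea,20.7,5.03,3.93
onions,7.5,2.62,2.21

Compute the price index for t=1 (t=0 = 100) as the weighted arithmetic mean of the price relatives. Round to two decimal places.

115.84

haircut: 7.0 × (12.98/15.97) = 7.0 × 0.812774 = 5.6894
flour: 20.5 × (1.71/1.31) = 20.5 × 1.305344 = 26.7595
tomatoes: 23.5 × (7.61/5.48) = 23.5 × 1.388686 = 32.6341
bread: 20.8 × (5.19/3.82) = 20.8 × 1.358639 = 28.2597
tea: 20.7 × (3.93/5.03) = 20.7 × 0.781312 = 16.1732
onions: 7.5 × (2.21/2.62) = 7.5 × 0.843511 = 6.3263
Index = Σ wᵢ·(p₁ᵢ/p₀ᵢ) = 5.6894 + 26.7595 + 32.6341 + 28.2597 + 16.1732 + 6.3263 = 115.8423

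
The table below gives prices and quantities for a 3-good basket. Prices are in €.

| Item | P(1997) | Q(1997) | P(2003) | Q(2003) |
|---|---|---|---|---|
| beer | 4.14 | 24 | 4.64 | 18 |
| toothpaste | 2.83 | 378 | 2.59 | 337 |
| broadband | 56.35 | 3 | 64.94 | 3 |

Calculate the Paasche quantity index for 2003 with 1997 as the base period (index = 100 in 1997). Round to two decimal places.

Paasche quantity index uses current-period prices as weights.
ΣP(2003)·Q(2003) = 4.64×18 + 2.59×337 + 64.94×3 = 83.52 + 872.83 + 194.82 = 1151.17
ΣP(2003)·Q(1997) = 4.64×24 + 2.59×378 + 64.94×3 = 111.36 + 979.02 + 194.82 = 1285.2
Index = 1151.17 / 1285.2 × 100 = 89.5713

89.57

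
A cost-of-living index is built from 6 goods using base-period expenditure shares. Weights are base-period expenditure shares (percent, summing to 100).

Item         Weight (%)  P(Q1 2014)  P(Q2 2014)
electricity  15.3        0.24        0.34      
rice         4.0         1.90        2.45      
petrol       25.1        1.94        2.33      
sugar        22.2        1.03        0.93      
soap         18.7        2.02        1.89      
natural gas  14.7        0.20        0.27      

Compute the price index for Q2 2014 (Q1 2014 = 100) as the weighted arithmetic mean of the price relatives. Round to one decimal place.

electricity: 15.3 × (0.34/0.24) = 15.3 × 1.416667 = 21.6750
rice: 4.0 × (2.45/1.90) = 4.0 × 1.289474 = 5.1579
petrol: 25.1 × (2.33/1.94) = 25.1 × 1.201031 = 30.1459
sugar: 22.2 × (0.93/1.03) = 22.2 × 0.902913 = 20.0447
soap: 18.7 × (1.89/2.02) = 18.7 × 0.935644 = 17.4965
natural gas: 14.7 × (0.27/0.20) = 14.7 × 1.350000 = 19.8450
Index = Σ wᵢ·(p₁ᵢ/p₀ᵢ) = 21.6750 + 5.1579 + 30.1459 + 20.0447 + 17.4965 + 19.8450 = 114.3650

114.4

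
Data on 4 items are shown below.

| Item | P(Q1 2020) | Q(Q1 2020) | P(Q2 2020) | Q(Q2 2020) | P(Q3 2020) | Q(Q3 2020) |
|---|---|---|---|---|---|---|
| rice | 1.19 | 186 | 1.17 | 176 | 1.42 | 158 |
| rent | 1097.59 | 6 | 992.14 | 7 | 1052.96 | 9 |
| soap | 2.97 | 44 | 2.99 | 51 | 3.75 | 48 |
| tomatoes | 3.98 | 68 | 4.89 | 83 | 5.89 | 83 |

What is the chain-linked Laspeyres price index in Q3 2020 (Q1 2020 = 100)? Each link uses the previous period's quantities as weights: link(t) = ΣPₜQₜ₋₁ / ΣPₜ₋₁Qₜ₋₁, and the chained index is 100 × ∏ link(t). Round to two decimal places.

99.10

Link Q1 2020→Q2 2020:
ΣP(Q2 2020)Q(Q1 2020) = 1.17×186 + 992.14×6 + 2.99×44 + 4.89×68 = 217.62 + 5952.84 + 131.56 + 332.52 = 6634.54
ΣP(Q1 2020)Q(Q1 2020) = 1.19×186 + 1097.59×6 + 2.97×44 + 3.98×68 = 221.34 + 6585.54 + 130.68 + 270.64 = 7208.2
link = 6634.54/7208.2 = 0.920416
Link Q2 2020→Q3 2020:
ΣP(Q3 2020)Q(Q2 2020) = 1.42×176 + 1052.96×7 + 3.75×51 + 5.89×83 = 249.92 + 7370.72 + 191.25 + 488.87 = 8300.76
ΣP(Q2 2020)Q(Q2 2020) = 1.17×176 + 992.14×7 + 2.99×51 + 4.89×83 = 205.92 + 6944.98 + 152.49 + 405.87 = 7709.26
link = 8300.76/7709.26 = 1.076726
Chained index = 100 × 0.920416 × 1.076726 = 99.1035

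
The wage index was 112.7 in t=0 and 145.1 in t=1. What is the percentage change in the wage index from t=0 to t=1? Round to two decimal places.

Change = (145.1 − 112.7) / 112.7 × 100
       = 32.4 / 112.7 × 100 = 28.7489%

28.75%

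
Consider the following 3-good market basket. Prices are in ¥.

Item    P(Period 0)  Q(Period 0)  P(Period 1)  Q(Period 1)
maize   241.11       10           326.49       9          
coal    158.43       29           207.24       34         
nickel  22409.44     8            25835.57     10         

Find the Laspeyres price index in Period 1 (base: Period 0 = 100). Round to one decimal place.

Laspeyres price index uses base-period quantities as weights.
ΣP(Period 1)·Q(Period 0) = 326.49×10 + 207.24×29 + 25835.57×8 = 3264.9 + 6009.96 + 206684.56 = 215959.42
ΣP(Period 0)·Q(Period 0) = 241.11×10 + 158.43×29 + 22409.44×8 = 2411.1 + 4594.47 + 179275.52 = 186281.09
Index = 215959.42 / 186281.09 × 100 = 115.9320

115.9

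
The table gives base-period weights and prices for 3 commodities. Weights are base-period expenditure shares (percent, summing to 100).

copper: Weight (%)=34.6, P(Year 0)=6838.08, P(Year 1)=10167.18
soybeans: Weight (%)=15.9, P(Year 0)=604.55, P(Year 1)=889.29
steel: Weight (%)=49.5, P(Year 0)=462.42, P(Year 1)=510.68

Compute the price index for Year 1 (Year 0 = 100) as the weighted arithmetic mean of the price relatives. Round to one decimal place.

copper: 34.6 × (10167.18/6838.08) = 34.6 × 1.486847 = 51.4449
soybeans: 15.9 × (889.29/604.55) = 15.9 × 1.470995 = 23.3888
steel: 49.5 × (510.68/462.42) = 49.5 × 1.104364 = 54.6660
Index = Σ wᵢ·(p₁ᵢ/p₀ᵢ) = 51.4449 + 23.3888 + 54.6660 = 129.4998

129.5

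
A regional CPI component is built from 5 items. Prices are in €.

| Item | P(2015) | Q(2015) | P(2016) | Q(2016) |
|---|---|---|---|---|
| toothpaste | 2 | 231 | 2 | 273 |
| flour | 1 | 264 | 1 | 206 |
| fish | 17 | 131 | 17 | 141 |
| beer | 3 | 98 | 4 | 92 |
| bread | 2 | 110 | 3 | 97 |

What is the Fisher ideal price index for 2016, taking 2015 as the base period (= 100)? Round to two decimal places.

105.61

Laspeyres component (base-period weights):
ΣP(2016)Q(2015) = 2×231 + 1×264 + 17×131 + 4×98 + 3×110 = 462 + 264 + 2227 + 392 + 330 = 3675
ΣP(2015)Q(2015) = 2×231 + 1×264 + 17×131 + 3×98 + 2×110 = 462 + 264 + 2227 + 294 + 220 = 3467
L = 3675 / 3467 × 100 = 105.9994
Paasche component (current-period weights):
ΣP(2016)Q(2016) = 2×273 + 1×206 + 17×141 + 4×92 + 3×97 = 546 + 206 + 2397 + 368 + 291 = 3808
ΣP(2015)Q(2016) = 2×273 + 1×206 + 17×141 + 3×92 + 2×97 = 546 + 206 + 2397 + 276 + 194 = 3619
P = 3808 / 3619 × 100 = 105.2224
Fisher = √(L × P) = √(105.9994 × 105.2224) = 105.6102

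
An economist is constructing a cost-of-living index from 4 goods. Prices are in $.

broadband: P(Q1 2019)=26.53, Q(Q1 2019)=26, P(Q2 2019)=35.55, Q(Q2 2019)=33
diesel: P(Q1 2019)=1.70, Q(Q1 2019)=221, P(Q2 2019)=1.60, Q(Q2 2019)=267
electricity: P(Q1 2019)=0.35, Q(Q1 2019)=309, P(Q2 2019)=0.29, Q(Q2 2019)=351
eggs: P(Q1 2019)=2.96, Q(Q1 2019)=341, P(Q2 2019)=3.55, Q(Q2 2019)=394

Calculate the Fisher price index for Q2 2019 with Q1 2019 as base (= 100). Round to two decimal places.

118.26

Laspeyres component (base-period weights):
ΣP(Q2 2019)Q(Q1 2019) = 35.55×26 + 1.60×221 + 0.29×309 + 3.55×341 = 924.3 + 353.6 + 89.61 + 1210.55 = 2578.06
ΣP(Q1 2019)Q(Q1 2019) = 26.53×26 + 1.70×221 + 0.35×309 + 2.96×341 = 689.78 + 375.7 + 108.15 + 1009.36 = 2182.99
L = 2578.06 / 2182.99 × 100 = 118.0977
Paasche component (current-period weights):
ΣP(Q2 2019)Q(Q2 2019) = 35.55×33 + 1.60×267 + 0.29×351 + 3.55×394 = 1173.15 + 427.2 + 101.79 + 1398.7 = 3100.84
ΣP(Q1 2019)Q(Q2 2019) = 26.53×33 + 1.70×267 + 0.35×351 + 2.96×394 = 875.49 + 453.9 + 122.85 + 1166.24 = 2618.48
P = 3100.84 / 2618.48 × 100 = 118.4214
Fisher = √(L × P) = √(118.0977 × 118.4214) = 118.2594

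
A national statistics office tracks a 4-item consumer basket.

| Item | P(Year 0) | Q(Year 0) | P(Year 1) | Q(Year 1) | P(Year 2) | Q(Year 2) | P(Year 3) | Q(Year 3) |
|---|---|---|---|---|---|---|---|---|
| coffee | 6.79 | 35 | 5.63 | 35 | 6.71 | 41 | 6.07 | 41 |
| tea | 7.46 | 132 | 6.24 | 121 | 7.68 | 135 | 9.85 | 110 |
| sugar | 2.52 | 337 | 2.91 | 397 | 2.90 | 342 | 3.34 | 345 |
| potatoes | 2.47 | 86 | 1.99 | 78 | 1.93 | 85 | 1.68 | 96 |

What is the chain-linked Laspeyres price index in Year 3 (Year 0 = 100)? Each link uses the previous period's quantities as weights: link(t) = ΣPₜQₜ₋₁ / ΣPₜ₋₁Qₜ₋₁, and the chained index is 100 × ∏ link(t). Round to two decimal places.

120.30

Link Year 0→Year 1:
ΣP(Year 1)Q(Year 0) = 5.63×35 + 6.24×132 + 2.91×337 + 1.99×86 = 197.05 + 823.68 + 980.67 + 171.14 = 2172.54
ΣP(Year 0)Q(Year 0) = 6.79×35 + 7.46×132 + 2.52×337 + 2.47×86 = 237.65 + 984.72 + 849.24 + 212.42 = 2284.03
link = 2172.54/2284.03 = 0.951187
Link Year 1→Year 2:
ΣP(Year 2)Q(Year 1) = 6.71×35 + 7.68×121 + 2.90×397 + 1.93×78 = 234.85 + 929.28 + 1151.3 + 150.54 = 2465.97
ΣP(Year 1)Q(Year 1) = 5.63×35 + 6.24×121 + 2.91×397 + 1.99×78 = 197.05 + 755.04 + 1155.27 + 155.22 = 2262.58
link = 2465.97/2262.58 = 1.089893
Link Year 2→Year 3:
ΣP(Year 3)Q(Year 2) = 6.07×41 + 9.85×135 + 3.34×342 + 1.68×85 = 248.87 + 1329.75 + 1142.28 + 142.8 = 2863.7
ΣP(Year 2)Q(Year 2) = 6.71×41 + 7.68×135 + 2.90×342 + 1.93×85 = 275.11 + 1036.8 + 991.8 + 164.05 = 2467.76
link = 2863.7/2467.76 = 1.160445
Chained index = 100 × 0.951187 × 1.089893 × 1.160445 = 120.3024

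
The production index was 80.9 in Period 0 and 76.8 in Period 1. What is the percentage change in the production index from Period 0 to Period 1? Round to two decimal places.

-5.07%

Change = (76.8 − 80.9) / 80.9 × 100
       = -4.1 / 80.9 × 100 = -5.0680%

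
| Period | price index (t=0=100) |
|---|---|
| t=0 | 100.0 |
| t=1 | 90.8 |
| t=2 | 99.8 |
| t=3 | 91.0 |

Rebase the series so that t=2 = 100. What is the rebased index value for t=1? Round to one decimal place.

91.0

Rebased(t=1) = 90.8 / 99.8 × 100 = 90.9820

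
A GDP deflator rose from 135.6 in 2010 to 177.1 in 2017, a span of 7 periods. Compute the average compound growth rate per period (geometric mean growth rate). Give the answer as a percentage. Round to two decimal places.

3.89%

Growth factor = (177.1/135.6)^(1/7) = (1.306047)^(1/7) = 1.038880
Growth rate = 1.038880 − 1 = 0.038880 = 3.8880%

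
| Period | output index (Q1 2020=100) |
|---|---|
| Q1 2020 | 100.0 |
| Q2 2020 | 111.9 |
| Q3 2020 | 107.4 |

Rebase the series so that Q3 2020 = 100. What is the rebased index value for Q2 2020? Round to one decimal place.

104.2

Rebased(Q2 2020) = 111.9 / 107.4 × 100 = 104.1899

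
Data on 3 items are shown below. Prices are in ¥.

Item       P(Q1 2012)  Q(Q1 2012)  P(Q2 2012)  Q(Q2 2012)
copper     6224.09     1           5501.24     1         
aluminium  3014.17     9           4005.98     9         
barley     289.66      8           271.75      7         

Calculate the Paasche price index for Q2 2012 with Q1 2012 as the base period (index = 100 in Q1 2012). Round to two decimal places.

122.83

Paasche price index uses current-period quantities as weights.
ΣP(Q2 2012)·Q(Q2 2012) = 5501.24×1 + 4005.98×9 + 271.75×7 = 5501.24 + 36053.82 + 1902.25 = 43457.31
ΣP(Q1 2012)·Q(Q2 2012) = 6224.09×1 + 3014.17×9 + 289.66×7 = 6224.09 + 27127.53 + 2027.62 = 35379.24
Index = 43457.31 / 35379.24 × 100 = 122.8328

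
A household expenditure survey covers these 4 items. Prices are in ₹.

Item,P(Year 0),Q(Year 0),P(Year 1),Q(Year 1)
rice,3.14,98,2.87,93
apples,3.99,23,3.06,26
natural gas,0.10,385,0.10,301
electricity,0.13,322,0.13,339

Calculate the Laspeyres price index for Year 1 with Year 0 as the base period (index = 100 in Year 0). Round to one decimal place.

90.0

Laspeyres price index uses base-period quantities as weights.
ΣP(Year 1)·Q(Year 0) = 2.87×98 + 3.06×23 + 0.10×385 + 0.13×322 = 281.26 + 70.38 + 38.5 + 41.86 = 432
ΣP(Year 0)·Q(Year 0) = 3.14×98 + 3.99×23 + 0.10×385 + 0.13×322 = 307.72 + 91.77 + 38.5 + 41.86 = 479.85
Index = 432 / 479.85 × 100 = 90.0281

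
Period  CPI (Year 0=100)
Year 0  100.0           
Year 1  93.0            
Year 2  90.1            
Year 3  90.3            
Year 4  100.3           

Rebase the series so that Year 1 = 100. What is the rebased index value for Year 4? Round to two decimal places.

107.85

Rebased(Year 4) = 100.3 / 93.0 × 100 = 107.8495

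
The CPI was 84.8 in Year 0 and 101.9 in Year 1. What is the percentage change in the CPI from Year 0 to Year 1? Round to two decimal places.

20.17%

Change = (101.9 − 84.8) / 84.8 × 100
       = 17.1 / 84.8 × 100 = 20.1651%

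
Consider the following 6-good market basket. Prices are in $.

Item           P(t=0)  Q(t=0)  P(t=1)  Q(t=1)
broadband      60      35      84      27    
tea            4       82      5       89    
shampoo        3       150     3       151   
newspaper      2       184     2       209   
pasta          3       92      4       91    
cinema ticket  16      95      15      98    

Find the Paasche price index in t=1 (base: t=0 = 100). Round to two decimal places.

115.57

Paasche price index uses current-period quantities as weights.
ΣP(t=1)·Q(t=1) = 84×27 + 5×89 + 3×151 + 2×209 + 4×91 + 15×98 = 2268 + 445 + 453 + 418 + 364 + 1470 = 5418
ΣP(t=0)·Q(t=1) = 60×27 + 4×89 + 3×151 + 2×209 + 3×91 + 16×98 = 1620 + 356 + 453 + 418 + 273 + 1568 = 4688
Index = 5418 / 4688 × 100 = 115.5717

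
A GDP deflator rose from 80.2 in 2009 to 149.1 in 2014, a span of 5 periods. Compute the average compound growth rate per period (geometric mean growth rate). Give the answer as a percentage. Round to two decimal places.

13.20%

Growth factor = (149.1/80.2)^(1/5) = (1.859102)^(1/5) = 1.132037
Growth rate = 1.132037 − 1 = 0.132037 = 13.2037%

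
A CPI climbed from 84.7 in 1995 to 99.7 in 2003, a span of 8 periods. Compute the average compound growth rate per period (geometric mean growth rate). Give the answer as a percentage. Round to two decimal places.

Growth factor = (99.7/84.7)^(1/8) = (1.177096)^(1/8) = 1.020590
Growth rate = 1.020590 − 1 = 0.020590 = 2.0590%

2.06%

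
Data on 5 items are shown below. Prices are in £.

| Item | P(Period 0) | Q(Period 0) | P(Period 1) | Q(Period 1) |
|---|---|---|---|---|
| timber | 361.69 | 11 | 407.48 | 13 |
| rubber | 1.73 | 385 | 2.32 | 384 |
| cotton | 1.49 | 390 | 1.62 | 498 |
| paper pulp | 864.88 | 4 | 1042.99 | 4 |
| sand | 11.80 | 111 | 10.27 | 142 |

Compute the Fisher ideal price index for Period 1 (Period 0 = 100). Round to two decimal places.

Laspeyres component (base-period weights):
ΣP(Period 1)Q(Period 0) = 407.48×11 + 2.32×385 + 1.62×390 + 1042.99×4 + 10.27×111 = 4482.28 + 893.2 + 631.8 + 4171.96 + 1139.97 = 11319.21
ΣP(Period 0)Q(Period 0) = 361.69×11 + 1.73×385 + 1.49×390 + 864.88×4 + 11.80×111 = 3978.59 + 666.05 + 581.1 + 3459.52 + 1309.8 = 9995.06
L = 11319.21 / 9995.06 × 100 = 113.2480
Paasche component (current-period weights):
ΣP(Period 1)Q(Period 1) = 407.48×13 + 2.32×384 + 1.62×498 + 1042.99×4 + 10.27×142 = 5297.24 + 890.88 + 806.76 + 4171.96 + 1458.34 = 12625.18
ΣP(Period 0)Q(Period 1) = 361.69×13 + 1.73×384 + 1.49×498 + 864.88×4 + 11.80×142 = 4701.97 + 664.32 + 742.02 + 3459.52 + 1675.6 = 11243.43
P = 12625.18 / 11243.43 × 100 = 112.2894
Fisher = √(L × P) = √(113.2480 × 112.2894) = 112.7677

112.77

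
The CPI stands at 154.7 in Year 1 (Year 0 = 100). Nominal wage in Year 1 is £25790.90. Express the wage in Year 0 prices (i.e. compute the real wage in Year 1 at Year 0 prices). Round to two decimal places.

Real = Nominal ÷ (Index/100) = 25790.90 ÷ (154.7/100)
     = 25790.90 ÷ 1.547 = 16671.5579

16671.56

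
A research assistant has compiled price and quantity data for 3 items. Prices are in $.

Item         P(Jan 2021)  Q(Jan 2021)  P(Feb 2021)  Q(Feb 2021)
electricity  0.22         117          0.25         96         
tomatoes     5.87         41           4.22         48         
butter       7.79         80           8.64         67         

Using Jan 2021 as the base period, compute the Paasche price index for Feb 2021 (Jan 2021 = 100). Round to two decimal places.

97.65

Paasche price index uses current-period quantities as weights.
ΣP(Feb 2021)·Q(Feb 2021) = 0.25×96 + 4.22×48 + 8.64×67 = 24 + 202.56 + 578.88 = 805.44
ΣP(Jan 2021)·Q(Feb 2021) = 0.22×96 + 5.87×48 + 7.79×67 = 21.12 + 281.76 + 521.93 = 824.81
Index = 805.44 / 824.81 × 100 = 97.6516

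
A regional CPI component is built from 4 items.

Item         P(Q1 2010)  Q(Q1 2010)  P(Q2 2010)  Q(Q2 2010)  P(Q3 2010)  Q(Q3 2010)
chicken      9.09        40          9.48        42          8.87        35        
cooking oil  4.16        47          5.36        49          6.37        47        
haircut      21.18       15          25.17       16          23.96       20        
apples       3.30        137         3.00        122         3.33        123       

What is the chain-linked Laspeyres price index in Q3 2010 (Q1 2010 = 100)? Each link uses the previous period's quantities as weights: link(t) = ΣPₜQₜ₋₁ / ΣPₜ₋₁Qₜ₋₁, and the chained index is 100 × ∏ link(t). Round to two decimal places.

110.17

Link Q1 2010→Q2 2010:
ΣP(Q2 2010)Q(Q1 2010) = 9.48×40 + 5.36×47 + 25.17×15 + 3.00×137 = 379.2 + 251.92 + 377.55 + 411 = 1419.67
ΣP(Q1 2010)Q(Q1 2010) = 9.09×40 + 4.16×47 + 21.18×15 + 3.30×137 = 363.6 + 195.52 + 317.7 + 452.1 = 1328.92
link = 1419.67/1328.92 = 1.068289
Link Q2 2010→Q3 2010:
ΣP(Q3 2010)Q(Q2 2010) = 8.87×42 + 6.37×49 + 23.96×16 + 3.33×122 = 372.54 + 312.13 + 383.36 + 406.26 = 1474.29
ΣP(Q2 2010)Q(Q2 2010) = 9.48×42 + 5.36×49 + 25.17×16 + 3.00×122 = 398.16 + 262.64 + 402.72 + 366 = 1429.52
link = 1474.29/1429.52 = 1.031318
Chained index = 100 × 1.068289 × 1.031318 = 110.1745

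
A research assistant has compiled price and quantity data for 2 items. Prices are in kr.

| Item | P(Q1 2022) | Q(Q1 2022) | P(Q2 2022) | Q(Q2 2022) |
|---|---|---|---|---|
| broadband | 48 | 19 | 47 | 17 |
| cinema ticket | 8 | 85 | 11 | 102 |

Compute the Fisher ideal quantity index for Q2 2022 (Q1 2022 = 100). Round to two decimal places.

Laspeyres component (base-period weights):
ΣP(Q1 2022)Q(Q2 2022) = 48×17 + 8×102 = 816 + 816 = 1632
ΣP(Q1 2022)Q(Q1 2022) = 48×19 + 8×85 = 912 + 680 = 1592
L = 1632 / 1592 × 100 = 102.5126
Paasche component (current-period weights):
ΣP(Q2 2022)Q(Q2 2022) = 47×17 + 11×102 = 799 + 1122 = 1921
ΣP(Q2 2022)Q(Q1 2022) = 47×19 + 11×85 = 893 + 935 = 1828
P = 1921 / 1828 × 100 = 105.0875
Fisher = √(L × P) = √(102.5126 × 105.0875) = 103.7921

103.79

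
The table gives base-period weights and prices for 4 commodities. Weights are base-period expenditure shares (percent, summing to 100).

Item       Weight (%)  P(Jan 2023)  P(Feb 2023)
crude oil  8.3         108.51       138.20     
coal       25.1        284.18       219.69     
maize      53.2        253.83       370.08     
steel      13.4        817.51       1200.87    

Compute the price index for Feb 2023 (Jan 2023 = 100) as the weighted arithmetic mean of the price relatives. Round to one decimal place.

crude oil: 8.3 × (138.20/108.51) = 8.3 × 1.273615 = 10.5710
coal: 25.1 × (219.69/284.18) = 25.1 × 0.773066 = 19.4040
maize: 53.2 × (370.08/253.83) = 53.2 × 1.457984 = 77.5647
steel: 13.4 × (1200.87/817.51) = 13.4 × 1.468936 = 19.6837
Index = Σ wᵢ·(p₁ᵢ/p₀ᵢ) = 10.5710 + 19.4040 + 77.5647 + 19.6837 = 127.2234

127.2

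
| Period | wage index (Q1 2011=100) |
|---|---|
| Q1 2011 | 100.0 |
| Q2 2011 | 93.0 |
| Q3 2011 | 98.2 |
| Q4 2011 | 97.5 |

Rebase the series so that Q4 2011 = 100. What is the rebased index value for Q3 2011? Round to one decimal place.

100.7

Rebased(Q3 2011) = 98.2 / 97.5 × 100 = 100.7179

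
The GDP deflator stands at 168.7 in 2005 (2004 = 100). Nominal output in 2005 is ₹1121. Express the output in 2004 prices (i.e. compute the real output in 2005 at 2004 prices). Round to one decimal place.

664.5

Real = Nominal ÷ (Index/100) = 1121 ÷ (168.7/100)
     = 1121 ÷ 1.687 = 664.4932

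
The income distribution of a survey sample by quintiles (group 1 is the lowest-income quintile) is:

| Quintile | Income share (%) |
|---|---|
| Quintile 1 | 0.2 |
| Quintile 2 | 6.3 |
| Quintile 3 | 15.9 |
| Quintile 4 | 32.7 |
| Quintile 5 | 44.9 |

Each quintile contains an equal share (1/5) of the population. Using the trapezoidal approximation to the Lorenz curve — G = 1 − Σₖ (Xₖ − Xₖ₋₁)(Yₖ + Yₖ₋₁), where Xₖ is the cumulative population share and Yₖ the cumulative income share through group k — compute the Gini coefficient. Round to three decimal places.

Cumulative income shares Yₖ: 0.0020, 0.0650, 0.2240, 0.5510, 1.0000
Σ (Xₖ−Xₖ₋₁)(Yₖ+Yₖ₋₁) = (1/5)(0.0020+0.0000) + (1/5)(0.0650+0.0020) + (1/5)(0.2240+0.0650) + (1/5)(0.5510+0.2240) + (1/5)(1.0000+0.5510)
  = 0.0004 + 0.0134 + 0.0578 + 0.1550 + 0.3102 = 0.5368
G = 1 − 0.5368 = 0.4632

0.463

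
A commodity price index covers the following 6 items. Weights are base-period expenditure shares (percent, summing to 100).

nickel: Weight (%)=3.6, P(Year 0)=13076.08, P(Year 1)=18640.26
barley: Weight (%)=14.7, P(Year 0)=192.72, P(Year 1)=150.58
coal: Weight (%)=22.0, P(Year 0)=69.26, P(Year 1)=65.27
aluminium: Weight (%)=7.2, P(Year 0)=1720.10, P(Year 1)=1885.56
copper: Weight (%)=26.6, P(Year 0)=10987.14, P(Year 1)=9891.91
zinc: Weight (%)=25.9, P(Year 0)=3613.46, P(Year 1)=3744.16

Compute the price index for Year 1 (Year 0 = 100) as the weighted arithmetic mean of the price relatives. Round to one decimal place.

nickel: 3.6 × (18640.26/13076.08) = 3.6 × 1.425524 = 5.1319
barley: 14.7 × (150.58/192.72) = 14.7 × 0.781341 = 11.4857
coal: 22.0 × (65.27/69.26) = 22.0 × 0.942391 = 20.7326
aluminium: 7.2 × (1885.56/1720.10) = 7.2 × 1.096192 = 7.8926
copper: 26.6 × (9891.91/10987.14) = 26.6 × 0.900317 = 23.9484
zinc: 25.9 × (3744.16/3613.46) = 25.9 × 1.036170 = 26.8368
Index = Σ wᵢ·(p₁ᵢ/p₀ᵢ) = 5.1319 + 11.4857 + 20.7326 + 7.8926 + 23.9484 + 26.8368 = 96.0280

96.0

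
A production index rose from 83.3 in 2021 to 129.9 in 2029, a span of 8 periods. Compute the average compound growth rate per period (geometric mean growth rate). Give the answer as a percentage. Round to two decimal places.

Growth factor = (129.9/83.3)^(1/8) = (1.559424)^(1/8) = 1.057111
Growth rate = 1.057111 − 1 = 0.057111 = 5.7111%

5.71%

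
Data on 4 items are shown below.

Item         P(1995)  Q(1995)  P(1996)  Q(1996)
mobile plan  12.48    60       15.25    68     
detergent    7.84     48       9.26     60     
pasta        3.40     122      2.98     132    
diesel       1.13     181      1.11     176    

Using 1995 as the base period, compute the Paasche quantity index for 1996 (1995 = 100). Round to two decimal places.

113.38

Paasche quantity index uses current-period prices as weights.
ΣP(1996)·Q(1996) = 15.25×68 + 9.26×60 + 2.98×132 + 1.11×176 = 1037 + 555.6 + 393.36 + 195.36 = 2181.32
ΣP(1996)·Q(1995) = 15.25×60 + 9.26×48 + 2.98×122 + 1.11×181 = 915 + 444.48 + 363.56 + 200.91 = 1923.95
Index = 2181.32 / 1923.95 × 100 = 113.3772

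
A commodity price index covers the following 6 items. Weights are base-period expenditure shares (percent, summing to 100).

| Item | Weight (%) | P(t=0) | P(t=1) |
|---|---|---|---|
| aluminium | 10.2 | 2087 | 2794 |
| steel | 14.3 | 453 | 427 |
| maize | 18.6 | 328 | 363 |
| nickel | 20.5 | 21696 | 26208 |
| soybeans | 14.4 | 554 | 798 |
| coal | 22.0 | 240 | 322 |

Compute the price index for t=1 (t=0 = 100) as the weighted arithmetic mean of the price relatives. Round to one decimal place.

122.7

aluminium: 10.2 × (2794/2087) = 10.2 × 1.338764 = 13.6554
steel: 14.3 × (427/453) = 14.3 × 0.942605 = 13.4792
maize: 18.6 × (363/328) = 18.6 × 1.106707 = 20.5848
nickel: 20.5 × (26208/21696) = 20.5 × 1.207965 = 24.7633
soybeans: 14.4 × (798/554) = 14.4 × 1.440433 = 20.7422
coal: 22.0 × (322/240) = 22.0 × 1.341667 = 29.5167
Index = Σ wᵢ·(p₁ᵢ/p₀ᵢ) = 13.6554 + 13.4792 + 20.5848 + 24.7633 + 20.7422 + 29.5167 = 122.7416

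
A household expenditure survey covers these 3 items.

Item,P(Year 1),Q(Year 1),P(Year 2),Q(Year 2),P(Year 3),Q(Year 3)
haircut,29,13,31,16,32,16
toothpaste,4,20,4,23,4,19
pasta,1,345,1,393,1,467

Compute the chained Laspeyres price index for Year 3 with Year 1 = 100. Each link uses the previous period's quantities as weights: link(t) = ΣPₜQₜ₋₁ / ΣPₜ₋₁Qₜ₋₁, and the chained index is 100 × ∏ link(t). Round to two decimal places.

104.93

Link Year 1→Year 2:
ΣP(Year 2)Q(Year 1) = 31×13 + 4×20 + 1×345 = 403 + 80 + 345 = 828
ΣP(Year 1)Q(Year 1) = 29×13 + 4×20 + 1×345 = 377 + 80 + 345 = 802
link = 828/802 = 1.032419
Link Year 2→Year 3:
ΣP(Year 3)Q(Year 2) = 32×16 + 4×23 + 1×393 = 512 + 92 + 393 = 997
ΣP(Year 2)Q(Year 2) = 31×16 + 4×23 + 1×393 = 496 + 92 + 393 = 981
link = 997/981 = 1.016310
Chained index = 100 × 1.032419 × 1.016310 = 104.9258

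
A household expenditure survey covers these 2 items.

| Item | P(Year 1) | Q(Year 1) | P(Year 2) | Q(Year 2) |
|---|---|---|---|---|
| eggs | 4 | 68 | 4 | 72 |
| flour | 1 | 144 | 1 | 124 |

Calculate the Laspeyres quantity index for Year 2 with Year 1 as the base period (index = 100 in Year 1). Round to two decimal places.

Laspeyres quantity index uses base-period prices as weights.
ΣP(Year 1)·Q(Year 2) = 4×72 + 1×124 = 288 + 124 = 412
ΣP(Year 1)·Q(Year 1) = 4×68 + 1×144 = 272 + 144 = 416
Index = 412 / 416 × 100 = 99.0385

99.04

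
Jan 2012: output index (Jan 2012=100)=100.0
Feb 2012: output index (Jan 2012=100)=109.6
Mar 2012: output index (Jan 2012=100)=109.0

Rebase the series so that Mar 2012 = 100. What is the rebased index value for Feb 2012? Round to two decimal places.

100.55

Rebased(Feb 2012) = 109.6 / 109.0 × 100 = 100.5505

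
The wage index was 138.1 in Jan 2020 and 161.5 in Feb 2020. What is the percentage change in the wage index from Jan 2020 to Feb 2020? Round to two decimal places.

16.94%

Change = (161.5 − 138.1) / 138.1 × 100
       = 23.4 / 138.1 × 100 = 16.9442%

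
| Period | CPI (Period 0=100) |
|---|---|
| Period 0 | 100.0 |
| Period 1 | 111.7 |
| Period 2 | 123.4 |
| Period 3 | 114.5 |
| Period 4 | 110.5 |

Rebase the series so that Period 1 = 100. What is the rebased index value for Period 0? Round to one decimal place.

89.5

Rebased(Period 0) = 100.0 / 111.7 × 100 = 89.5255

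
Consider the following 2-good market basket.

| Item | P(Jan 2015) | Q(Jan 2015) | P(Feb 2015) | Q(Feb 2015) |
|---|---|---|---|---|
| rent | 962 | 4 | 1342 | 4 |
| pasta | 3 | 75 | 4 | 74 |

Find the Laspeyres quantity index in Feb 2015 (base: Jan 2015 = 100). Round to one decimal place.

99.9

Laspeyres quantity index uses base-period prices as weights.
ΣP(Jan 2015)·Q(Feb 2015) = 962×4 + 3×74 = 3848 + 222 = 4070
ΣP(Jan 2015)·Q(Jan 2015) = 962×4 + 3×75 = 3848 + 225 = 4073
Index = 4070 / 4073 × 100 = 99.9263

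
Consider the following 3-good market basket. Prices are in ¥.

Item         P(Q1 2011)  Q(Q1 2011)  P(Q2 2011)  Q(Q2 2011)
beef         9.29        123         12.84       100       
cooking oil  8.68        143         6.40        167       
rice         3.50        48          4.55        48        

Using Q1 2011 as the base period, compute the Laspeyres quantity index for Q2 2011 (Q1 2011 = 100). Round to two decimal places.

Laspeyres quantity index uses base-period prices as weights.
ΣP(Q1 2011)·Q(Q2 2011) = 9.29×100 + 8.68×167 + 3.50×48 = 929 + 1449.56 + 168 = 2546.56
ΣP(Q1 2011)·Q(Q1 2011) = 9.29×123 + 8.68×143 + 3.50×48 = 1142.67 + 1241.24 + 168 = 2551.91
Index = 2546.56 / 2551.91 × 100 = 99.7904

99.79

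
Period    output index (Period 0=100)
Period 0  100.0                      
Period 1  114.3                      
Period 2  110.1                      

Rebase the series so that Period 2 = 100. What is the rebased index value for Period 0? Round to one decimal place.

Rebased(Period 0) = 100.0 / 110.1 × 100 = 90.8265

90.8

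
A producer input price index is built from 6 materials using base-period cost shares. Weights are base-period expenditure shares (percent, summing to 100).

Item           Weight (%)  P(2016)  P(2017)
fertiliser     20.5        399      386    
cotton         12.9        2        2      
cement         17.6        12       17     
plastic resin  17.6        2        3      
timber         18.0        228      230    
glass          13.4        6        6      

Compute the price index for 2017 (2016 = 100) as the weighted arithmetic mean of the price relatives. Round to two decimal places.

fertiliser: 20.5 × (386/399) = 20.5 × 0.967419 = 19.8321
cotton: 12.9 × (2/2) = 12.9 × 1.000000 = 12.9000
cement: 17.6 × (17/12) = 17.6 × 1.416667 = 24.9333
plastic resin: 17.6 × (3/2) = 17.6 × 1.500000 = 26.4000
timber: 18.0 × (230/228) = 18.0 × 1.008772 = 18.1579
glass: 13.4 × (6/6) = 13.4 × 1.000000 = 13.4000
Index = Σ wᵢ·(p₁ᵢ/p₀ᵢ) = 19.8321 + 12.9000 + 24.9333 + 26.4000 + 18.1579 + 13.4000 = 115.6233

115.62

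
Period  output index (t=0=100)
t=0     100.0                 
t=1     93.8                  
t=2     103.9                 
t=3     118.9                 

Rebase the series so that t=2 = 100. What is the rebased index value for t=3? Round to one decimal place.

114.4

Rebased(t=3) = 118.9 / 103.9 × 100 = 114.4370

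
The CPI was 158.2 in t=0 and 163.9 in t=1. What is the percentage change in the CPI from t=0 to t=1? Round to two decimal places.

3.60%

Change = (163.9 − 158.2) / 158.2 × 100
       = 5.7 / 158.2 × 100 = 3.6030%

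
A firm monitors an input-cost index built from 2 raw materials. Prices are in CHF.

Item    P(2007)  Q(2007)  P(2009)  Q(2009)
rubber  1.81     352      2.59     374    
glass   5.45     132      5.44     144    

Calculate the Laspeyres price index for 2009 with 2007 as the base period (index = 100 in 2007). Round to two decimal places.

120.14

Laspeyres price index uses base-period quantities as weights.
ΣP(2009)·Q(2007) = 2.59×352 + 5.44×132 = 911.68 + 718.08 = 1629.76
ΣP(2007)·Q(2007) = 1.81×352 + 5.45×132 = 637.12 + 719.4 = 1356.52
Index = 1629.76 / 1356.52 × 100 = 120.1427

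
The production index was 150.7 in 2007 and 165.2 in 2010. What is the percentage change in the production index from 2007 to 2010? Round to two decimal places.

Change = (165.2 − 150.7) / 150.7 × 100
       = 14.5 / 150.7 × 100 = 9.6218%

9.62%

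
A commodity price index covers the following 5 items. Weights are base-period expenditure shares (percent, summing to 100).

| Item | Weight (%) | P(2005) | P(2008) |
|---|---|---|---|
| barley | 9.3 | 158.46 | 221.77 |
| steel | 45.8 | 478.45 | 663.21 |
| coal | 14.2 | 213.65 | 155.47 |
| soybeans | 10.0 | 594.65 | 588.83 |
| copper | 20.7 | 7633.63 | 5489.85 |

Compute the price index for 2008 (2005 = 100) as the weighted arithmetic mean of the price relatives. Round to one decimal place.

111.6

barley: 9.3 × (221.77/158.46) = 9.3 × 1.399533 = 13.0157
steel: 45.8 × (663.21/478.45) = 45.8 × 1.386164 = 63.4863
coal: 14.2 × (155.47/213.65) = 14.2 × 0.727685 = 10.3331
soybeans: 10.0 × (588.83/594.65) = 10.0 × 0.990213 = 9.9021
copper: 20.7 × (5489.85/7633.63) = 20.7 × 0.719166 = 14.8867
Index = Σ wᵢ·(p₁ᵢ/p₀ᵢ) = 13.0157 + 63.4863 + 10.3331 + 9.9021 + 14.8867 = 111.6240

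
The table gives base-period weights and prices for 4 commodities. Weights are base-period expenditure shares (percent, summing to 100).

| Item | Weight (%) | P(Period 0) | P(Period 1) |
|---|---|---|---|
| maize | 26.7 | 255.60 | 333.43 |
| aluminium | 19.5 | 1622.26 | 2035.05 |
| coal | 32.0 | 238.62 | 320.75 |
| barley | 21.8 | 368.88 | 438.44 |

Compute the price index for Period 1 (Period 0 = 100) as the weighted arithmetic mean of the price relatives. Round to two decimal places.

maize: 26.7 × (333.43/255.60) = 26.7 × 1.304499 = 34.8301
aluminium: 19.5 × (2035.05/1622.26) = 19.5 × 1.254454 = 24.4618
coal: 32.0 × (320.75/238.62) = 32.0 × 1.344187 = 43.0140
barley: 21.8 × (438.44/368.88) = 21.8 × 1.188571 = 25.9108
Index = Σ wᵢ·(p₁ᵢ/p₀ᵢ) = 34.8301 + 24.4618 + 43.0140 + 25.9108 = 128.2168

128.22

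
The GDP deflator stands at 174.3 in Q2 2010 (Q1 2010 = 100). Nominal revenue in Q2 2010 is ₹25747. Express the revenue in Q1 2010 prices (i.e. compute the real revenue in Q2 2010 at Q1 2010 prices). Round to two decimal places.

Real = Nominal ÷ (Index/100) = 25747 ÷ (174.3/100)
     = 25747 ÷ 1.743 = 14771.6581

14771.66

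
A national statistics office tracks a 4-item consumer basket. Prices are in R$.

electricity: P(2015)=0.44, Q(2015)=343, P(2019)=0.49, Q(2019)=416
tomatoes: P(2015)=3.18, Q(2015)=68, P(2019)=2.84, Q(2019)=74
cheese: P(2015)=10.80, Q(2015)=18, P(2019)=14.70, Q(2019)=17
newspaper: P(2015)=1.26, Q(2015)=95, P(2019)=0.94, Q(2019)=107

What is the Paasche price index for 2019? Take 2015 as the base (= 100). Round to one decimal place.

103.8

Paasche price index uses current-period quantities as weights.
ΣP(2019)·Q(2019) = 0.49×416 + 2.84×74 + 14.70×17 + 0.94×107 = 203.84 + 210.16 + 249.9 + 100.58 = 764.48
ΣP(2015)·Q(2019) = 0.44×416 + 3.18×74 + 10.80×17 + 1.26×107 = 183.04 + 235.32 + 183.6 + 134.82 = 736.78
Index = 764.48 / 736.78 × 100 = 103.7596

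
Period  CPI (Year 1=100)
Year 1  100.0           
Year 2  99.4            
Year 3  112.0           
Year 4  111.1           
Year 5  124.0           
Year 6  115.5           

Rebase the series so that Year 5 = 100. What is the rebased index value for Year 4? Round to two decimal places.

Rebased(Year 4) = 111.1 / 124.0 × 100 = 89.5968

89.60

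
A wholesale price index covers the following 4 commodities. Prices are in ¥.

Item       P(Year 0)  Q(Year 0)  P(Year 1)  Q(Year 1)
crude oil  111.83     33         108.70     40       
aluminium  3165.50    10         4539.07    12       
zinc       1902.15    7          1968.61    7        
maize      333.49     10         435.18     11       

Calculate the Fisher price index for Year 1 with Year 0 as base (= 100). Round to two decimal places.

129.62

Laspeyres component (base-period weights):
ΣP(Year 1)Q(Year 0) = 108.70×33 + 4539.07×10 + 1968.61×7 + 435.18×10 = 3587.1 + 45390.7 + 13780.27 + 4351.8 = 67109.87
ΣP(Year 0)Q(Year 0) = 111.83×33 + 3165.50×10 + 1902.15×7 + 333.49×10 = 3690.39 + 31655 + 13315.05 + 3334.9 = 51995.34
L = 67109.87 / 51995.34 × 100 = 129.0690
Paasche component (current-period weights):
ΣP(Year 1)Q(Year 1) = 108.70×40 + 4539.07×12 + 1968.61×7 + 435.18×11 = 4348 + 54468.84 + 13780.27 + 4786.98 = 77384.09
ΣP(Year 0)Q(Year 1) = 111.83×40 + 3165.50×12 + 1902.15×7 + 333.49×11 = 4473.2 + 37986 + 13315.05 + 3668.39 = 59442.64
P = 77384.09 / 59442.64 × 100 = 130.1828
Fisher = √(L × P) = √(129.0690 × 130.1828) = 129.6247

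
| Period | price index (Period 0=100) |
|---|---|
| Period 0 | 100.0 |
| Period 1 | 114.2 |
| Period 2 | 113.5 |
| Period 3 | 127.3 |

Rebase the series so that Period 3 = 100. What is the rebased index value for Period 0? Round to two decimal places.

Rebased(Period 0) = 100.0 / 127.3 × 100 = 78.5546

78.55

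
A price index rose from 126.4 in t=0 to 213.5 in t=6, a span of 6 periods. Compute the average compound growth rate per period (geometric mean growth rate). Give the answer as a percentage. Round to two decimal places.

Growth factor = (213.5/126.4)^(1/6) = (1.689082)^(1/6) = 1.091294
Growth rate = 1.091294 − 1 = 0.091294 = 9.1294%

9.13%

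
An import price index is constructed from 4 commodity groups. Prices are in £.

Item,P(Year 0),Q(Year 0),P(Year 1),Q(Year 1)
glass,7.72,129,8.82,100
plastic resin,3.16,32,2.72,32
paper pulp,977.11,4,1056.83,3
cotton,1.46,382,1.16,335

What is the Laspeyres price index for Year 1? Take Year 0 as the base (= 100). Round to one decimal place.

Laspeyres price index uses base-period quantities as weights.
ΣP(Year 1)·Q(Year 0) = 8.82×129 + 2.72×32 + 1056.83×4 + 1.16×382 = 1137.78 + 87.04 + 4227.32 + 443.12 = 5895.26
ΣP(Year 0)·Q(Year 0) = 7.72×129 + 3.16×32 + 977.11×4 + 1.46×382 = 995.88 + 101.12 + 3908.44 + 557.72 = 5563.16
Index = 5895.26 / 5563.16 × 100 = 105.9696

106.0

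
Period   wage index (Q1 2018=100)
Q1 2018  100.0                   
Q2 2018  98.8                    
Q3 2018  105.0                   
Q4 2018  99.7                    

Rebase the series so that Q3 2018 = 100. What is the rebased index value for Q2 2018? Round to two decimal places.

Rebased(Q2 2018) = 98.8 / 105.0 × 100 = 94.0952

94.10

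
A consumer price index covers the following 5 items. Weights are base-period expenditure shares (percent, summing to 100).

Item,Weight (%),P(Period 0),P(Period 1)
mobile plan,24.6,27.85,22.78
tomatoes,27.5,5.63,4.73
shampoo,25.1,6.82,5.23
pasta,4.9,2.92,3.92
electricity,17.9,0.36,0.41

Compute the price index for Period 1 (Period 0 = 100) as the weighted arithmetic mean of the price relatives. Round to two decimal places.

89.44

mobile plan: 24.6 × (22.78/27.85) = 24.6 × 0.817953 = 20.1217
tomatoes: 27.5 × (4.73/5.63) = 27.5 × 0.840142 = 23.1039
shampoo: 25.1 × (5.23/6.82) = 25.1 × 0.766862 = 19.2482
pasta: 4.9 × (3.92/2.92) = 4.9 × 1.342466 = 6.5781
electricity: 17.9 × (0.41/0.36) = 17.9 × 1.138889 = 20.3861
Index = Σ wᵢ·(p₁ᵢ/p₀ᵢ) = 20.1217 + 23.1039 + 19.2482 + 6.5781 + 20.3861 = 89.4380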